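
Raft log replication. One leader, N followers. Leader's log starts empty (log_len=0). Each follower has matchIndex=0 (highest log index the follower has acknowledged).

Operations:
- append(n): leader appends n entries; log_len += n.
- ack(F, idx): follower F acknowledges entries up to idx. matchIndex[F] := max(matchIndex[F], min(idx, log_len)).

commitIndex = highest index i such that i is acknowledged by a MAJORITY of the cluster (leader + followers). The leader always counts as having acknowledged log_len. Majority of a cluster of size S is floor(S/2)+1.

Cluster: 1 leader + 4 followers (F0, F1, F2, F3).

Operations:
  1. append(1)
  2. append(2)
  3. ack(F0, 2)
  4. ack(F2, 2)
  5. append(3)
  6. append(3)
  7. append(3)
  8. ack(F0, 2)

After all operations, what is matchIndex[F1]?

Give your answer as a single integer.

Op 1: append 1 -> log_len=1
Op 2: append 2 -> log_len=3
Op 3: F0 acks idx 2 -> match: F0=2 F1=0 F2=0 F3=0; commitIndex=0
Op 4: F2 acks idx 2 -> match: F0=2 F1=0 F2=2 F3=0; commitIndex=2
Op 5: append 3 -> log_len=6
Op 6: append 3 -> log_len=9
Op 7: append 3 -> log_len=12
Op 8: F0 acks idx 2 -> match: F0=2 F1=0 F2=2 F3=0; commitIndex=2

Answer: 0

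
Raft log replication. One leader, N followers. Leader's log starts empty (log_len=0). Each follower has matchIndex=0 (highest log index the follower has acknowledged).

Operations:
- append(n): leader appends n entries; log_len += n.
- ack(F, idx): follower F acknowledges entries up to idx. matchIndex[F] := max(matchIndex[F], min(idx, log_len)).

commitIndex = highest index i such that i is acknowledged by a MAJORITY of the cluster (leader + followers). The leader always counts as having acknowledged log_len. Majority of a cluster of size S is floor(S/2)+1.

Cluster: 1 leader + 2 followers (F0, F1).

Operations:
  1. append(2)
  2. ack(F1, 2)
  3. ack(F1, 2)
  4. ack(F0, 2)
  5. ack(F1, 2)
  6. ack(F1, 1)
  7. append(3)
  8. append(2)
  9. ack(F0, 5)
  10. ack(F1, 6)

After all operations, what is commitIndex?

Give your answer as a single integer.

Op 1: append 2 -> log_len=2
Op 2: F1 acks idx 2 -> match: F0=0 F1=2; commitIndex=2
Op 3: F1 acks idx 2 -> match: F0=0 F1=2; commitIndex=2
Op 4: F0 acks idx 2 -> match: F0=2 F1=2; commitIndex=2
Op 5: F1 acks idx 2 -> match: F0=2 F1=2; commitIndex=2
Op 6: F1 acks idx 1 -> match: F0=2 F1=2; commitIndex=2
Op 7: append 3 -> log_len=5
Op 8: append 2 -> log_len=7
Op 9: F0 acks idx 5 -> match: F0=5 F1=2; commitIndex=5
Op 10: F1 acks idx 6 -> match: F0=5 F1=6; commitIndex=6

Answer: 6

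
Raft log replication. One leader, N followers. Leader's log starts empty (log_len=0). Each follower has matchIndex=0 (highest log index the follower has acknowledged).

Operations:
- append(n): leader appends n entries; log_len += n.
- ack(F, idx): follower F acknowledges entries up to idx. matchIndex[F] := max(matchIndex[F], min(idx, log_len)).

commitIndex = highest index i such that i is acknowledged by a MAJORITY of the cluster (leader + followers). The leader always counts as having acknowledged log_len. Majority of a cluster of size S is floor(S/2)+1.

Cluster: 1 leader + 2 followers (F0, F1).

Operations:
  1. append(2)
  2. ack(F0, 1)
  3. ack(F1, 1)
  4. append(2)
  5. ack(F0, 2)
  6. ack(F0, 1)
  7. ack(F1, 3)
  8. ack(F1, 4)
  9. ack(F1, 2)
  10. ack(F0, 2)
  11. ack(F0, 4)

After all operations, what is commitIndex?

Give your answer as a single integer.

Answer: 4

Derivation:
Op 1: append 2 -> log_len=2
Op 2: F0 acks idx 1 -> match: F0=1 F1=0; commitIndex=1
Op 3: F1 acks idx 1 -> match: F0=1 F1=1; commitIndex=1
Op 4: append 2 -> log_len=4
Op 5: F0 acks idx 2 -> match: F0=2 F1=1; commitIndex=2
Op 6: F0 acks idx 1 -> match: F0=2 F1=1; commitIndex=2
Op 7: F1 acks idx 3 -> match: F0=2 F1=3; commitIndex=3
Op 8: F1 acks idx 4 -> match: F0=2 F1=4; commitIndex=4
Op 9: F1 acks idx 2 -> match: F0=2 F1=4; commitIndex=4
Op 10: F0 acks idx 2 -> match: F0=2 F1=4; commitIndex=4
Op 11: F0 acks idx 4 -> match: F0=4 F1=4; commitIndex=4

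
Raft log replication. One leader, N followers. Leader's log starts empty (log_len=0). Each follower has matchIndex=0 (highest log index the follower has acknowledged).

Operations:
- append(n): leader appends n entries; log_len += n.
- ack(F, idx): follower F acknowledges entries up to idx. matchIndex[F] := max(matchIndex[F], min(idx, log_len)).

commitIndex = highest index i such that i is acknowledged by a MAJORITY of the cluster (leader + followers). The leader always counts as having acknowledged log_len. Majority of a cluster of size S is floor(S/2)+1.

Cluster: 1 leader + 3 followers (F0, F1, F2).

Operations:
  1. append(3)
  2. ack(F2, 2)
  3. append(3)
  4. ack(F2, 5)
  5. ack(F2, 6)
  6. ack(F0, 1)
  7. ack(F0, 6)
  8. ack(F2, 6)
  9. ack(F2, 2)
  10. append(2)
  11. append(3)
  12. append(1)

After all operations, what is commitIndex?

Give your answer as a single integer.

Answer: 6

Derivation:
Op 1: append 3 -> log_len=3
Op 2: F2 acks idx 2 -> match: F0=0 F1=0 F2=2; commitIndex=0
Op 3: append 3 -> log_len=6
Op 4: F2 acks idx 5 -> match: F0=0 F1=0 F2=5; commitIndex=0
Op 5: F2 acks idx 6 -> match: F0=0 F1=0 F2=6; commitIndex=0
Op 6: F0 acks idx 1 -> match: F0=1 F1=0 F2=6; commitIndex=1
Op 7: F0 acks idx 6 -> match: F0=6 F1=0 F2=6; commitIndex=6
Op 8: F2 acks idx 6 -> match: F0=6 F1=0 F2=6; commitIndex=6
Op 9: F2 acks idx 2 -> match: F0=6 F1=0 F2=6; commitIndex=6
Op 10: append 2 -> log_len=8
Op 11: append 3 -> log_len=11
Op 12: append 1 -> log_len=12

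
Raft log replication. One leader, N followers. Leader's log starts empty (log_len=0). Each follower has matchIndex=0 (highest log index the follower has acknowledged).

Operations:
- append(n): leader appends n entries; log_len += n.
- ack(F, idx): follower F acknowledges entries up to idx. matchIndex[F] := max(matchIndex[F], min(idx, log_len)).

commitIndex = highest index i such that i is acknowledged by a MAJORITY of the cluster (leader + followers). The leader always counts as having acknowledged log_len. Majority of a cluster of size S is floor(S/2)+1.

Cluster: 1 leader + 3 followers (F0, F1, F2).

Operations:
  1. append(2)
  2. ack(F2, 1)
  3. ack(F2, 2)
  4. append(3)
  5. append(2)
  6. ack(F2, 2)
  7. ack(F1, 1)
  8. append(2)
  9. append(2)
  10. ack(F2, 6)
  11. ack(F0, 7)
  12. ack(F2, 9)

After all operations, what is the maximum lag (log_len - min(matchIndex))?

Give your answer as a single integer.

Answer: 10

Derivation:
Op 1: append 2 -> log_len=2
Op 2: F2 acks idx 1 -> match: F0=0 F1=0 F2=1; commitIndex=0
Op 3: F2 acks idx 2 -> match: F0=0 F1=0 F2=2; commitIndex=0
Op 4: append 3 -> log_len=5
Op 5: append 2 -> log_len=7
Op 6: F2 acks idx 2 -> match: F0=0 F1=0 F2=2; commitIndex=0
Op 7: F1 acks idx 1 -> match: F0=0 F1=1 F2=2; commitIndex=1
Op 8: append 2 -> log_len=9
Op 9: append 2 -> log_len=11
Op 10: F2 acks idx 6 -> match: F0=0 F1=1 F2=6; commitIndex=1
Op 11: F0 acks idx 7 -> match: F0=7 F1=1 F2=6; commitIndex=6
Op 12: F2 acks idx 9 -> match: F0=7 F1=1 F2=9; commitIndex=7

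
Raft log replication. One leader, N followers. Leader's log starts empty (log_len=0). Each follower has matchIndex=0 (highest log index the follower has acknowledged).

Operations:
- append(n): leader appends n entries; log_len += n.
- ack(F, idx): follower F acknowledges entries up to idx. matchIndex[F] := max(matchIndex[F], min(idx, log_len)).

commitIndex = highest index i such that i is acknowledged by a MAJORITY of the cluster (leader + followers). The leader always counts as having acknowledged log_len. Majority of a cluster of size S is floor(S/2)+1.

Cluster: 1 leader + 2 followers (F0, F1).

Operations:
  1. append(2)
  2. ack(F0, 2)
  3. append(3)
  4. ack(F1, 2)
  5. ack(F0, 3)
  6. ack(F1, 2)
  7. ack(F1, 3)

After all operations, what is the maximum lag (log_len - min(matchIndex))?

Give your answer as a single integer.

Answer: 2

Derivation:
Op 1: append 2 -> log_len=2
Op 2: F0 acks idx 2 -> match: F0=2 F1=0; commitIndex=2
Op 3: append 3 -> log_len=5
Op 4: F1 acks idx 2 -> match: F0=2 F1=2; commitIndex=2
Op 5: F0 acks idx 3 -> match: F0=3 F1=2; commitIndex=3
Op 6: F1 acks idx 2 -> match: F0=3 F1=2; commitIndex=3
Op 7: F1 acks idx 3 -> match: F0=3 F1=3; commitIndex=3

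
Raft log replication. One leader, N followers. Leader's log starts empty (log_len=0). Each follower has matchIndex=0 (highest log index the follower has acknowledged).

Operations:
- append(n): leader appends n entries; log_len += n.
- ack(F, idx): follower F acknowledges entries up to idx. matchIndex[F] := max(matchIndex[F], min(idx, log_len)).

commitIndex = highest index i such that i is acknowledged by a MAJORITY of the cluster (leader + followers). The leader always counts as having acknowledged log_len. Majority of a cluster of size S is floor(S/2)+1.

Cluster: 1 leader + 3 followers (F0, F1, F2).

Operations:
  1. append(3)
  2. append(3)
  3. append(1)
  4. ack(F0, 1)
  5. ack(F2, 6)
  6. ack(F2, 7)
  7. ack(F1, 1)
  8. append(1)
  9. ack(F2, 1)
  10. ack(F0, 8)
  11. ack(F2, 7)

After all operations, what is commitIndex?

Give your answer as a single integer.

Op 1: append 3 -> log_len=3
Op 2: append 3 -> log_len=6
Op 3: append 1 -> log_len=7
Op 4: F0 acks idx 1 -> match: F0=1 F1=0 F2=0; commitIndex=0
Op 5: F2 acks idx 6 -> match: F0=1 F1=0 F2=6; commitIndex=1
Op 6: F2 acks idx 7 -> match: F0=1 F1=0 F2=7; commitIndex=1
Op 7: F1 acks idx 1 -> match: F0=1 F1=1 F2=7; commitIndex=1
Op 8: append 1 -> log_len=8
Op 9: F2 acks idx 1 -> match: F0=1 F1=1 F2=7; commitIndex=1
Op 10: F0 acks idx 8 -> match: F0=8 F1=1 F2=7; commitIndex=7
Op 11: F2 acks idx 7 -> match: F0=8 F1=1 F2=7; commitIndex=7

Answer: 7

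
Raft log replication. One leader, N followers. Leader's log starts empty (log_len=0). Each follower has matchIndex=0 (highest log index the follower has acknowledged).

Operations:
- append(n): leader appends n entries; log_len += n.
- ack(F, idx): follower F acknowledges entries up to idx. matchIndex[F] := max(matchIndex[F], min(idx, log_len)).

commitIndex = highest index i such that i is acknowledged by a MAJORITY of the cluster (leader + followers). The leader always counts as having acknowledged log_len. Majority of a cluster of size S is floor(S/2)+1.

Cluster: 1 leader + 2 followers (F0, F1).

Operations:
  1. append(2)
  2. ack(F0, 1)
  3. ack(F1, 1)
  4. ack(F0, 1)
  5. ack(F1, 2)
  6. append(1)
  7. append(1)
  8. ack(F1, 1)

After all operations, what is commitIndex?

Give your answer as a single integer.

Answer: 2

Derivation:
Op 1: append 2 -> log_len=2
Op 2: F0 acks idx 1 -> match: F0=1 F1=0; commitIndex=1
Op 3: F1 acks idx 1 -> match: F0=1 F1=1; commitIndex=1
Op 4: F0 acks idx 1 -> match: F0=1 F1=1; commitIndex=1
Op 5: F1 acks idx 2 -> match: F0=1 F1=2; commitIndex=2
Op 6: append 1 -> log_len=3
Op 7: append 1 -> log_len=4
Op 8: F1 acks idx 1 -> match: F0=1 F1=2; commitIndex=2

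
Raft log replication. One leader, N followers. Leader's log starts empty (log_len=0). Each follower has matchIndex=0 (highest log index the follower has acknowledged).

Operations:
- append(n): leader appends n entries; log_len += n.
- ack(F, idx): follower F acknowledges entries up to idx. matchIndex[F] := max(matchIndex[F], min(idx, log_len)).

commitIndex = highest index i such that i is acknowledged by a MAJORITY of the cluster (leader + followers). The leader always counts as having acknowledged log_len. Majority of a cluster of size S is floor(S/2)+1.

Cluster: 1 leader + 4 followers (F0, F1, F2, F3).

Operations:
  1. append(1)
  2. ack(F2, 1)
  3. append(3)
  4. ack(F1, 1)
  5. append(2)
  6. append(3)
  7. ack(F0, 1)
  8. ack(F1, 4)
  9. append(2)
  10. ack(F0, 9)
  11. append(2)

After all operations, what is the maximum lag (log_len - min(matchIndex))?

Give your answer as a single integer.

Op 1: append 1 -> log_len=1
Op 2: F2 acks idx 1 -> match: F0=0 F1=0 F2=1 F3=0; commitIndex=0
Op 3: append 3 -> log_len=4
Op 4: F1 acks idx 1 -> match: F0=0 F1=1 F2=1 F3=0; commitIndex=1
Op 5: append 2 -> log_len=6
Op 6: append 3 -> log_len=9
Op 7: F0 acks idx 1 -> match: F0=1 F1=1 F2=1 F3=0; commitIndex=1
Op 8: F1 acks idx 4 -> match: F0=1 F1=4 F2=1 F3=0; commitIndex=1
Op 9: append 2 -> log_len=11
Op 10: F0 acks idx 9 -> match: F0=9 F1=4 F2=1 F3=0; commitIndex=4
Op 11: append 2 -> log_len=13

Answer: 13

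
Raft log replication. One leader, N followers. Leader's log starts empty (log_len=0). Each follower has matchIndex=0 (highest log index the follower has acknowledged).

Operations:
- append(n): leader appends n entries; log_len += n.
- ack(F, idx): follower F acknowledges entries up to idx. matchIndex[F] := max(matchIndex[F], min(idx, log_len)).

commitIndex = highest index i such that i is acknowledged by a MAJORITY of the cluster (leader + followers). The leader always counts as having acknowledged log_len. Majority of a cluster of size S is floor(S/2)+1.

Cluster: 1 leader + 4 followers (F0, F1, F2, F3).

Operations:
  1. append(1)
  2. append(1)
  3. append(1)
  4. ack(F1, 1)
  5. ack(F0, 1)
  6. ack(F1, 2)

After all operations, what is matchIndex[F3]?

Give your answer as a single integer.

Answer: 0

Derivation:
Op 1: append 1 -> log_len=1
Op 2: append 1 -> log_len=2
Op 3: append 1 -> log_len=3
Op 4: F1 acks idx 1 -> match: F0=0 F1=1 F2=0 F3=0; commitIndex=0
Op 5: F0 acks idx 1 -> match: F0=1 F1=1 F2=0 F3=0; commitIndex=1
Op 6: F1 acks idx 2 -> match: F0=1 F1=2 F2=0 F3=0; commitIndex=1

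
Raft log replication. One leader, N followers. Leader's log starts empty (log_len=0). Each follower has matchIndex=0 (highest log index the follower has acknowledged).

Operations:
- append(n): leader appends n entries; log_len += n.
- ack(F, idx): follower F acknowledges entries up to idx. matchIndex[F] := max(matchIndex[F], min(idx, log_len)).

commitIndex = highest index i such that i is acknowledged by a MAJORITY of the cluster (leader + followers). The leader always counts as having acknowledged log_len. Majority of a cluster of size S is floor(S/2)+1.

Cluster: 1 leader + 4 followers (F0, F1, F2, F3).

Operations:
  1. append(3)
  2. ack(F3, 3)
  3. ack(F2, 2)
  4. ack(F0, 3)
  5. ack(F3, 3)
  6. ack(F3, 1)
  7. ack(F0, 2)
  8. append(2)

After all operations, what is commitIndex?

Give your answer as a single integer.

Answer: 3

Derivation:
Op 1: append 3 -> log_len=3
Op 2: F3 acks idx 3 -> match: F0=0 F1=0 F2=0 F3=3; commitIndex=0
Op 3: F2 acks idx 2 -> match: F0=0 F1=0 F2=2 F3=3; commitIndex=2
Op 4: F0 acks idx 3 -> match: F0=3 F1=0 F2=2 F3=3; commitIndex=3
Op 5: F3 acks idx 3 -> match: F0=3 F1=0 F2=2 F3=3; commitIndex=3
Op 6: F3 acks idx 1 -> match: F0=3 F1=0 F2=2 F3=3; commitIndex=3
Op 7: F0 acks idx 2 -> match: F0=3 F1=0 F2=2 F3=3; commitIndex=3
Op 8: append 2 -> log_len=5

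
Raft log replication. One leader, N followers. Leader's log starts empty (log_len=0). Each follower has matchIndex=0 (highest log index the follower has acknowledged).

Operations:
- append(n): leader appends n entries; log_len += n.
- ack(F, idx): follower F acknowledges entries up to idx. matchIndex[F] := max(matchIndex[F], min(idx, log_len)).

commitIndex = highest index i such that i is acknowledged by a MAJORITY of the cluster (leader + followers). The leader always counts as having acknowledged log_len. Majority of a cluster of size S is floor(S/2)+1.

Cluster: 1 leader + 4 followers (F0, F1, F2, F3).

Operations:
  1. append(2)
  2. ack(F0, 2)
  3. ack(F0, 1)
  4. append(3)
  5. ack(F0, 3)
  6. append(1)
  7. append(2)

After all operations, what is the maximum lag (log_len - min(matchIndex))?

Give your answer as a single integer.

Answer: 8

Derivation:
Op 1: append 2 -> log_len=2
Op 2: F0 acks idx 2 -> match: F0=2 F1=0 F2=0 F3=0; commitIndex=0
Op 3: F0 acks idx 1 -> match: F0=2 F1=0 F2=0 F3=0; commitIndex=0
Op 4: append 3 -> log_len=5
Op 5: F0 acks idx 3 -> match: F0=3 F1=0 F2=0 F3=0; commitIndex=0
Op 6: append 1 -> log_len=6
Op 7: append 2 -> log_len=8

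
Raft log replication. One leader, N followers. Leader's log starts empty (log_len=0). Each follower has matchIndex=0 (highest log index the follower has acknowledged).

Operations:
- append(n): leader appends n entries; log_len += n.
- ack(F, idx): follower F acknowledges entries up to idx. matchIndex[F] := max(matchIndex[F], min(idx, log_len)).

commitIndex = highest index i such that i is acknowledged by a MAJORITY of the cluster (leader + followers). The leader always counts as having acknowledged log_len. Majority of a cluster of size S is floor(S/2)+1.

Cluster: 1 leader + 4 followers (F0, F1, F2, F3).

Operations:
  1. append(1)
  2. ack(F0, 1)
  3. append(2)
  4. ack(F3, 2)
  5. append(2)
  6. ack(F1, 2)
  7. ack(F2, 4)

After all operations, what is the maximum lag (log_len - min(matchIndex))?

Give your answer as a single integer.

Answer: 4

Derivation:
Op 1: append 1 -> log_len=1
Op 2: F0 acks idx 1 -> match: F0=1 F1=0 F2=0 F3=0; commitIndex=0
Op 3: append 2 -> log_len=3
Op 4: F3 acks idx 2 -> match: F0=1 F1=0 F2=0 F3=2; commitIndex=1
Op 5: append 2 -> log_len=5
Op 6: F1 acks idx 2 -> match: F0=1 F1=2 F2=0 F3=2; commitIndex=2
Op 7: F2 acks idx 4 -> match: F0=1 F1=2 F2=4 F3=2; commitIndex=2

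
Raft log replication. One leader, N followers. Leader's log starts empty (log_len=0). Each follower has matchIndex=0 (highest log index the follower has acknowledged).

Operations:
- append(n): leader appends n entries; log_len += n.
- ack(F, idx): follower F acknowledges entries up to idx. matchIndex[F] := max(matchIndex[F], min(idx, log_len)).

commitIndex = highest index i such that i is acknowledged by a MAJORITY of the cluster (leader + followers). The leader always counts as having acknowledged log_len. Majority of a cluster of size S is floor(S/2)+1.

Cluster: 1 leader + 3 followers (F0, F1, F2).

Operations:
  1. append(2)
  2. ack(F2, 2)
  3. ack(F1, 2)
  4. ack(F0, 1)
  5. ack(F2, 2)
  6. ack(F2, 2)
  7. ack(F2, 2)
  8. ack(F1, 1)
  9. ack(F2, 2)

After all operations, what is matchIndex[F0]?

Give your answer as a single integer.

Answer: 1

Derivation:
Op 1: append 2 -> log_len=2
Op 2: F2 acks idx 2 -> match: F0=0 F1=0 F2=2; commitIndex=0
Op 3: F1 acks idx 2 -> match: F0=0 F1=2 F2=2; commitIndex=2
Op 4: F0 acks idx 1 -> match: F0=1 F1=2 F2=2; commitIndex=2
Op 5: F2 acks idx 2 -> match: F0=1 F1=2 F2=2; commitIndex=2
Op 6: F2 acks idx 2 -> match: F0=1 F1=2 F2=2; commitIndex=2
Op 7: F2 acks idx 2 -> match: F0=1 F1=2 F2=2; commitIndex=2
Op 8: F1 acks idx 1 -> match: F0=1 F1=2 F2=2; commitIndex=2
Op 9: F2 acks idx 2 -> match: F0=1 F1=2 F2=2; commitIndex=2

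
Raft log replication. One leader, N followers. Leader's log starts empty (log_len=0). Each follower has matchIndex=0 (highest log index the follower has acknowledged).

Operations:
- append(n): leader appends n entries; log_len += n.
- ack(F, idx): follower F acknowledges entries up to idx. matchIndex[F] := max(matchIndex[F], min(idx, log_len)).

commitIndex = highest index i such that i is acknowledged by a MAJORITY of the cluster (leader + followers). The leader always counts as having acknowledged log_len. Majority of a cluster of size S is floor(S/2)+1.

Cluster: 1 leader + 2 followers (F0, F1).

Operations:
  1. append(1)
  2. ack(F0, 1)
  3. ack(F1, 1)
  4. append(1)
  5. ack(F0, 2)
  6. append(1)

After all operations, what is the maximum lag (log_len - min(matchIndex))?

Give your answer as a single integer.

Op 1: append 1 -> log_len=1
Op 2: F0 acks idx 1 -> match: F0=1 F1=0; commitIndex=1
Op 3: F1 acks idx 1 -> match: F0=1 F1=1; commitIndex=1
Op 4: append 1 -> log_len=2
Op 5: F0 acks idx 2 -> match: F0=2 F1=1; commitIndex=2
Op 6: append 1 -> log_len=3

Answer: 2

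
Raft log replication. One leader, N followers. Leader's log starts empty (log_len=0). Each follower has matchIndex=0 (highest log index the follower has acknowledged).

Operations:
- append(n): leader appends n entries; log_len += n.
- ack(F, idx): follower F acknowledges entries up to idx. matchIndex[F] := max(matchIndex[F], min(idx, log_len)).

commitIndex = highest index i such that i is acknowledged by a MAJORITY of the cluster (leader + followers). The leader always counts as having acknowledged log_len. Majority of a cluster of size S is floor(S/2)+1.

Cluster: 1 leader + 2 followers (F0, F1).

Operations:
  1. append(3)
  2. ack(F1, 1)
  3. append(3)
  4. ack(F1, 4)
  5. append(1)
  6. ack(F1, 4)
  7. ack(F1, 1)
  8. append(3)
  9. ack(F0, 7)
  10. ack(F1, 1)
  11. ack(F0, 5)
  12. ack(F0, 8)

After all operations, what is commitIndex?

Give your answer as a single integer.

Answer: 8

Derivation:
Op 1: append 3 -> log_len=3
Op 2: F1 acks idx 1 -> match: F0=0 F1=1; commitIndex=1
Op 3: append 3 -> log_len=6
Op 4: F1 acks idx 4 -> match: F0=0 F1=4; commitIndex=4
Op 5: append 1 -> log_len=7
Op 6: F1 acks idx 4 -> match: F0=0 F1=4; commitIndex=4
Op 7: F1 acks idx 1 -> match: F0=0 F1=4; commitIndex=4
Op 8: append 3 -> log_len=10
Op 9: F0 acks idx 7 -> match: F0=7 F1=4; commitIndex=7
Op 10: F1 acks idx 1 -> match: F0=7 F1=4; commitIndex=7
Op 11: F0 acks idx 5 -> match: F0=7 F1=4; commitIndex=7
Op 12: F0 acks idx 8 -> match: F0=8 F1=4; commitIndex=8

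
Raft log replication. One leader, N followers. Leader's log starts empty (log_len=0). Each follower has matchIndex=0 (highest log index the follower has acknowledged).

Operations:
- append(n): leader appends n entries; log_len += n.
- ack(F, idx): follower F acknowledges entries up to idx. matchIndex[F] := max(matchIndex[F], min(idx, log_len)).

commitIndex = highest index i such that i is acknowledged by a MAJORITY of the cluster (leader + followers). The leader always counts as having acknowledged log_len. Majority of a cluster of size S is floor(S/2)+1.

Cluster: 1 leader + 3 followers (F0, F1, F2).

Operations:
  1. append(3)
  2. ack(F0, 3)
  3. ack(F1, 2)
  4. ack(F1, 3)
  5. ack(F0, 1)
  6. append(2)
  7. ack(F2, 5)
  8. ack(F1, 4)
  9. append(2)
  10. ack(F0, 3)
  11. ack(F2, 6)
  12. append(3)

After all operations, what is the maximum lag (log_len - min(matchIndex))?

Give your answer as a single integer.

Answer: 7

Derivation:
Op 1: append 3 -> log_len=3
Op 2: F0 acks idx 3 -> match: F0=3 F1=0 F2=0; commitIndex=0
Op 3: F1 acks idx 2 -> match: F0=3 F1=2 F2=0; commitIndex=2
Op 4: F1 acks idx 3 -> match: F0=3 F1=3 F2=0; commitIndex=3
Op 5: F0 acks idx 1 -> match: F0=3 F1=3 F2=0; commitIndex=3
Op 6: append 2 -> log_len=5
Op 7: F2 acks idx 5 -> match: F0=3 F1=3 F2=5; commitIndex=3
Op 8: F1 acks idx 4 -> match: F0=3 F1=4 F2=5; commitIndex=4
Op 9: append 2 -> log_len=7
Op 10: F0 acks idx 3 -> match: F0=3 F1=4 F2=5; commitIndex=4
Op 11: F2 acks idx 6 -> match: F0=3 F1=4 F2=6; commitIndex=4
Op 12: append 3 -> log_len=10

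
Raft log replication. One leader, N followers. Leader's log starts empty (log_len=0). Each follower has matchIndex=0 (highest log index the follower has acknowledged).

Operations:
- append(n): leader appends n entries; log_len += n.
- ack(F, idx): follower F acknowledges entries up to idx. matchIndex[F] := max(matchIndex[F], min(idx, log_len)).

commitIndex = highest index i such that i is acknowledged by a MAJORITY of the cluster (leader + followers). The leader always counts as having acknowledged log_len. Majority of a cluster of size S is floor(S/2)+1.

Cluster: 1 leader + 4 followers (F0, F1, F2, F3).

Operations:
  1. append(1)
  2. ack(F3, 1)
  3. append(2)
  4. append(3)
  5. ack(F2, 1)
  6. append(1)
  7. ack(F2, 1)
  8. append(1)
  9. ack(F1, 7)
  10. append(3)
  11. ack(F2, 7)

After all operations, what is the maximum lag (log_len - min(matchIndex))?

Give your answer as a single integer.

Answer: 11

Derivation:
Op 1: append 1 -> log_len=1
Op 2: F3 acks idx 1 -> match: F0=0 F1=0 F2=0 F3=1; commitIndex=0
Op 3: append 2 -> log_len=3
Op 4: append 3 -> log_len=6
Op 5: F2 acks idx 1 -> match: F0=0 F1=0 F2=1 F3=1; commitIndex=1
Op 6: append 1 -> log_len=7
Op 7: F2 acks idx 1 -> match: F0=0 F1=0 F2=1 F3=1; commitIndex=1
Op 8: append 1 -> log_len=8
Op 9: F1 acks idx 7 -> match: F0=0 F1=7 F2=1 F3=1; commitIndex=1
Op 10: append 3 -> log_len=11
Op 11: F2 acks idx 7 -> match: F0=0 F1=7 F2=7 F3=1; commitIndex=7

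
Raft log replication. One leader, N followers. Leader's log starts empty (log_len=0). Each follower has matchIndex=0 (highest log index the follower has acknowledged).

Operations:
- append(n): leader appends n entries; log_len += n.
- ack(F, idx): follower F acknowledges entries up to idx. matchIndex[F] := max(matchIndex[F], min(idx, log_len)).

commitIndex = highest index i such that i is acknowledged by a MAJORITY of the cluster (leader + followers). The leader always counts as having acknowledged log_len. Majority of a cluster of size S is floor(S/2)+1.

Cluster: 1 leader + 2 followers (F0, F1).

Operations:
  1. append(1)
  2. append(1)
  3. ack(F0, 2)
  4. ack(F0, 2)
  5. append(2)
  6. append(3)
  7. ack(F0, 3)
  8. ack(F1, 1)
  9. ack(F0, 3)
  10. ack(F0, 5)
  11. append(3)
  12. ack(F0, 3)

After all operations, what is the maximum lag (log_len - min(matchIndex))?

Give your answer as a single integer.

Answer: 9

Derivation:
Op 1: append 1 -> log_len=1
Op 2: append 1 -> log_len=2
Op 3: F0 acks idx 2 -> match: F0=2 F1=0; commitIndex=2
Op 4: F0 acks idx 2 -> match: F0=2 F1=0; commitIndex=2
Op 5: append 2 -> log_len=4
Op 6: append 3 -> log_len=7
Op 7: F0 acks idx 3 -> match: F0=3 F1=0; commitIndex=3
Op 8: F1 acks idx 1 -> match: F0=3 F1=1; commitIndex=3
Op 9: F0 acks idx 3 -> match: F0=3 F1=1; commitIndex=3
Op 10: F0 acks idx 5 -> match: F0=5 F1=1; commitIndex=5
Op 11: append 3 -> log_len=10
Op 12: F0 acks idx 3 -> match: F0=5 F1=1; commitIndex=5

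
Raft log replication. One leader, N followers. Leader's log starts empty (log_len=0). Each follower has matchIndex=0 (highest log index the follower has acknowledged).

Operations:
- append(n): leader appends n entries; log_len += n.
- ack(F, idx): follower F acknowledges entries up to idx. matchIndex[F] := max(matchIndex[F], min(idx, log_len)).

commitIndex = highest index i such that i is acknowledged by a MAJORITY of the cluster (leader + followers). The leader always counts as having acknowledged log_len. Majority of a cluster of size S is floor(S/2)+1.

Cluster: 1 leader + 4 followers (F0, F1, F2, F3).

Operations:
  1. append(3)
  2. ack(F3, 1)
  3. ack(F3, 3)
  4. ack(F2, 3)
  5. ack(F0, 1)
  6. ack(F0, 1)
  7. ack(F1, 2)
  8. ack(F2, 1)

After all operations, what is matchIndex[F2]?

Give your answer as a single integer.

Op 1: append 3 -> log_len=3
Op 2: F3 acks idx 1 -> match: F0=0 F1=0 F2=0 F3=1; commitIndex=0
Op 3: F3 acks idx 3 -> match: F0=0 F1=0 F2=0 F3=3; commitIndex=0
Op 4: F2 acks idx 3 -> match: F0=0 F1=0 F2=3 F3=3; commitIndex=3
Op 5: F0 acks idx 1 -> match: F0=1 F1=0 F2=3 F3=3; commitIndex=3
Op 6: F0 acks idx 1 -> match: F0=1 F1=0 F2=3 F3=3; commitIndex=3
Op 7: F1 acks idx 2 -> match: F0=1 F1=2 F2=3 F3=3; commitIndex=3
Op 8: F2 acks idx 1 -> match: F0=1 F1=2 F2=3 F3=3; commitIndex=3

Answer: 3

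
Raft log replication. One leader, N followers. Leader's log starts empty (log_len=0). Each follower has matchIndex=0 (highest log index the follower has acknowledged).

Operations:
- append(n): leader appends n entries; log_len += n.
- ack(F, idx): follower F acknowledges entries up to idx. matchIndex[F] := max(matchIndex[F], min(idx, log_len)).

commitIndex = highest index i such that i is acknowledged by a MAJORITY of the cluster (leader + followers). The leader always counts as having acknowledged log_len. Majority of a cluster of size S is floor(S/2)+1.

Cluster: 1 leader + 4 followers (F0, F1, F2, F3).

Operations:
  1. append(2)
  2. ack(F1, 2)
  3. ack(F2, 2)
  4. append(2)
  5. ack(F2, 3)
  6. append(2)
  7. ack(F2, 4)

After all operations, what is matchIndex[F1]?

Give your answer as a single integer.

Op 1: append 2 -> log_len=2
Op 2: F1 acks idx 2 -> match: F0=0 F1=2 F2=0 F3=0; commitIndex=0
Op 3: F2 acks idx 2 -> match: F0=0 F1=2 F2=2 F3=0; commitIndex=2
Op 4: append 2 -> log_len=4
Op 5: F2 acks idx 3 -> match: F0=0 F1=2 F2=3 F3=0; commitIndex=2
Op 6: append 2 -> log_len=6
Op 7: F2 acks idx 4 -> match: F0=0 F1=2 F2=4 F3=0; commitIndex=2

Answer: 2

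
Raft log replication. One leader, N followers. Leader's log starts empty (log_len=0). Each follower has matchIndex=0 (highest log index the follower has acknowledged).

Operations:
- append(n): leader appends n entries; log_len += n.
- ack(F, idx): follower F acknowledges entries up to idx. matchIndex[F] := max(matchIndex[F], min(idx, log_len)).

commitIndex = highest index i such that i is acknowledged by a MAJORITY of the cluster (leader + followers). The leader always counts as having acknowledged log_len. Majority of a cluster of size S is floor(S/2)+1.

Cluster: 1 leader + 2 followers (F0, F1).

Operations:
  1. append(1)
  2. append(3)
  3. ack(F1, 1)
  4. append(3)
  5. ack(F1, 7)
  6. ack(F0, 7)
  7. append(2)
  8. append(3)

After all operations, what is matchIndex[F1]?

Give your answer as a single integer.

Answer: 7

Derivation:
Op 1: append 1 -> log_len=1
Op 2: append 3 -> log_len=4
Op 3: F1 acks idx 1 -> match: F0=0 F1=1; commitIndex=1
Op 4: append 3 -> log_len=7
Op 5: F1 acks idx 7 -> match: F0=0 F1=7; commitIndex=7
Op 6: F0 acks idx 7 -> match: F0=7 F1=7; commitIndex=7
Op 7: append 2 -> log_len=9
Op 8: append 3 -> log_len=12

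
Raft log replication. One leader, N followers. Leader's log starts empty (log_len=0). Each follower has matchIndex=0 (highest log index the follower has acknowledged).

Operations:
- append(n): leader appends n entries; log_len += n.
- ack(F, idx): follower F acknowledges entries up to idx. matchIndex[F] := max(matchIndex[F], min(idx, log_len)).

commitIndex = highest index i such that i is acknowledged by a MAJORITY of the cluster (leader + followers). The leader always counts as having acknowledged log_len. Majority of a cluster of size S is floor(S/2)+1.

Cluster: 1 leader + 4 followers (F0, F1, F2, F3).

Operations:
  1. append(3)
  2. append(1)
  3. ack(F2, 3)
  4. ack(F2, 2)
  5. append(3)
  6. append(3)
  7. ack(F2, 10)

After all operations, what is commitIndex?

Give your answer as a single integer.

Op 1: append 3 -> log_len=3
Op 2: append 1 -> log_len=4
Op 3: F2 acks idx 3 -> match: F0=0 F1=0 F2=3 F3=0; commitIndex=0
Op 4: F2 acks idx 2 -> match: F0=0 F1=0 F2=3 F3=0; commitIndex=0
Op 5: append 3 -> log_len=7
Op 6: append 3 -> log_len=10
Op 7: F2 acks idx 10 -> match: F0=0 F1=0 F2=10 F3=0; commitIndex=0

Answer: 0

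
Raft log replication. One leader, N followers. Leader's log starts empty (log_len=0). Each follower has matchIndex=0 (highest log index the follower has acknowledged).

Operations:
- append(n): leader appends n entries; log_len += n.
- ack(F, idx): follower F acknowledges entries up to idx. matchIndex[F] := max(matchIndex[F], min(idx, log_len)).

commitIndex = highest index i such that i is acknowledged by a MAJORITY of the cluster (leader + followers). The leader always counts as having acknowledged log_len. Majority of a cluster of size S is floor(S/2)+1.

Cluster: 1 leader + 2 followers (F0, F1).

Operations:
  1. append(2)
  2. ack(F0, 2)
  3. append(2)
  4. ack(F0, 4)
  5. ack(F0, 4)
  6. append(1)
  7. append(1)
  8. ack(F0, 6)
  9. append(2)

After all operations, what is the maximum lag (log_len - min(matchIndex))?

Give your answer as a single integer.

Op 1: append 2 -> log_len=2
Op 2: F0 acks idx 2 -> match: F0=2 F1=0; commitIndex=2
Op 3: append 2 -> log_len=4
Op 4: F0 acks idx 4 -> match: F0=4 F1=0; commitIndex=4
Op 5: F0 acks idx 4 -> match: F0=4 F1=0; commitIndex=4
Op 6: append 1 -> log_len=5
Op 7: append 1 -> log_len=6
Op 8: F0 acks idx 6 -> match: F0=6 F1=0; commitIndex=6
Op 9: append 2 -> log_len=8

Answer: 8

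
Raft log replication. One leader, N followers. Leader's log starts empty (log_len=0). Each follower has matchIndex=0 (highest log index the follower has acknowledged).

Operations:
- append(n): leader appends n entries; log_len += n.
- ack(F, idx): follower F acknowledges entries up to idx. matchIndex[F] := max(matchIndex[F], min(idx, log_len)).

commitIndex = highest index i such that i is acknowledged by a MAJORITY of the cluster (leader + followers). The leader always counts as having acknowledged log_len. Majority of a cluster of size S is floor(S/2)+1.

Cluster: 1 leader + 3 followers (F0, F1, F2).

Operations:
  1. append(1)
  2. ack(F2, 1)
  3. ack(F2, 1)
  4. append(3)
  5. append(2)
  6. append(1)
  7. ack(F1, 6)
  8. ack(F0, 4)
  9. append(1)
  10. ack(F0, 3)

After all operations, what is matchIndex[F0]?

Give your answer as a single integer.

Answer: 4

Derivation:
Op 1: append 1 -> log_len=1
Op 2: F2 acks idx 1 -> match: F0=0 F1=0 F2=1; commitIndex=0
Op 3: F2 acks idx 1 -> match: F0=0 F1=0 F2=1; commitIndex=0
Op 4: append 3 -> log_len=4
Op 5: append 2 -> log_len=6
Op 6: append 1 -> log_len=7
Op 7: F1 acks idx 6 -> match: F0=0 F1=6 F2=1; commitIndex=1
Op 8: F0 acks idx 4 -> match: F0=4 F1=6 F2=1; commitIndex=4
Op 9: append 1 -> log_len=8
Op 10: F0 acks idx 3 -> match: F0=4 F1=6 F2=1; commitIndex=4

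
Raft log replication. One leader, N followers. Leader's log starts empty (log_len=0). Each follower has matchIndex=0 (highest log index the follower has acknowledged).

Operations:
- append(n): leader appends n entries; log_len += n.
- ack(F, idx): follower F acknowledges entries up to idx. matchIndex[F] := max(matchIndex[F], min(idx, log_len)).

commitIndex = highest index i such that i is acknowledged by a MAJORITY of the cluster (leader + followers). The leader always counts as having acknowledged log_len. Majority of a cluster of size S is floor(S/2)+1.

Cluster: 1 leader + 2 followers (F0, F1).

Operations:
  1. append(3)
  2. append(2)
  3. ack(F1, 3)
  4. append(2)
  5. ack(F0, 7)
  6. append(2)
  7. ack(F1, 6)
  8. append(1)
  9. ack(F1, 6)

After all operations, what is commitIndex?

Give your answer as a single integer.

Answer: 7

Derivation:
Op 1: append 3 -> log_len=3
Op 2: append 2 -> log_len=5
Op 3: F1 acks idx 3 -> match: F0=0 F1=3; commitIndex=3
Op 4: append 2 -> log_len=7
Op 5: F0 acks idx 7 -> match: F0=7 F1=3; commitIndex=7
Op 6: append 2 -> log_len=9
Op 7: F1 acks idx 6 -> match: F0=7 F1=6; commitIndex=7
Op 8: append 1 -> log_len=10
Op 9: F1 acks idx 6 -> match: F0=7 F1=6; commitIndex=7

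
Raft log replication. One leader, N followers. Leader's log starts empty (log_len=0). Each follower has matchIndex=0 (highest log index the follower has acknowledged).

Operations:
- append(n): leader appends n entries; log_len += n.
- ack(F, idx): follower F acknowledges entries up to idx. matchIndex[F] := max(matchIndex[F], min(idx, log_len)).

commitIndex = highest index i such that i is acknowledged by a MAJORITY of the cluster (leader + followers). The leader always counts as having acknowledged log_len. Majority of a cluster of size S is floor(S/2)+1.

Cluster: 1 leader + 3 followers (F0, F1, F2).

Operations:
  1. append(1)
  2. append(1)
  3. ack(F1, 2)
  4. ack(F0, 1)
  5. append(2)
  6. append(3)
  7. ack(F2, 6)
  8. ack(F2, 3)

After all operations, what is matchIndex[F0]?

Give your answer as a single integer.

Op 1: append 1 -> log_len=1
Op 2: append 1 -> log_len=2
Op 3: F1 acks idx 2 -> match: F0=0 F1=2 F2=0; commitIndex=0
Op 4: F0 acks idx 1 -> match: F0=1 F1=2 F2=0; commitIndex=1
Op 5: append 2 -> log_len=4
Op 6: append 3 -> log_len=7
Op 7: F2 acks idx 6 -> match: F0=1 F1=2 F2=6; commitIndex=2
Op 8: F2 acks idx 3 -> match: F0=1 F1=2 F2=6; commitIndex=2

Answer: 1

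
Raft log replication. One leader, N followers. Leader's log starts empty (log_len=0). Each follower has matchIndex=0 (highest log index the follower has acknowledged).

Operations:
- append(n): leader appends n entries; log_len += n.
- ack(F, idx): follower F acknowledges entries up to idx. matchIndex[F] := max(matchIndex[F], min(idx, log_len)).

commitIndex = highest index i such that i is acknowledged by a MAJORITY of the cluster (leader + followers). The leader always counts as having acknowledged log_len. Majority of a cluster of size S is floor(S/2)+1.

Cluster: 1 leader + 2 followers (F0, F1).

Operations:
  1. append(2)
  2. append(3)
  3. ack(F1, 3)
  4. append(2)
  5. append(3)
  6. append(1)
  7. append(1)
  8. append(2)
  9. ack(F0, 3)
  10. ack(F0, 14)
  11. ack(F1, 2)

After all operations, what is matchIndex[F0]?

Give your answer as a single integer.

Answer: 14

Derivation:
Op 1: append 2 -> log_len=2
Op 2: append 3 -> log_len=5
Op 3: F1 acks idx 3 -> match: F0=0 F1=3; commitIndex=3
Op 4: append 2 -> log_len=7
Op 5: append 3 -> log_len=10
Op 6: append 1 -> log_len=11
Op 7: append 1 -> log_len=12
Op 8: append 2 -> log_len=14
Op 9: F0 acks idx 3 -> match: F0=3 F1=3; commitIndex=3
Op 10: F0 acks idx 14 -> match: F0=14 F1=3; commitIndex=14
Op 11: F1 acks idx 2 -> match: F0=14 F1=3; commitIndex=14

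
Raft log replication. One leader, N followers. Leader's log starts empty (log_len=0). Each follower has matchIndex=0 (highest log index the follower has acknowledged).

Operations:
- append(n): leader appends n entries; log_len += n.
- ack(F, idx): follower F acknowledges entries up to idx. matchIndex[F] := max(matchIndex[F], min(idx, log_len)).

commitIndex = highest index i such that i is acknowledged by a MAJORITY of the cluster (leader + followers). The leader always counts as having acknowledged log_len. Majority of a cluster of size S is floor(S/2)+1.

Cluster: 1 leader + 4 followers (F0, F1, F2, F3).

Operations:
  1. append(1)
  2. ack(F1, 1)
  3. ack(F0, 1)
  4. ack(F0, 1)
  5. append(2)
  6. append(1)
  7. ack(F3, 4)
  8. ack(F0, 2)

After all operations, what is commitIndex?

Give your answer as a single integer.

Op 1: append 1 -> log_len=1
Op 2: F1 acks idx 1 -> match: F0=0 F1=1 F2=0 F3=0; commitIndex=0
Op 3: F0 acks idx 1 -> match: F0=1 F1=1 F2=0 F3=0; commitIndex=1
Op 4: F0 acks idx 1 -> match: F0=1 F1=1 F2=0 F3=0; commitIndex=1
Op 5: append 2 -> log_len=3
Op 6: append 1 -> log_len=4
Op 7: F3 acks idx 4 -> match: F0=1 F1=1 F2=0 F3=4; commitIndex=1
Op 8: F0 acks idx 2 -> match: F0=2 F1=1 F2=0 F3=4; commitIndex=2

Answer: 2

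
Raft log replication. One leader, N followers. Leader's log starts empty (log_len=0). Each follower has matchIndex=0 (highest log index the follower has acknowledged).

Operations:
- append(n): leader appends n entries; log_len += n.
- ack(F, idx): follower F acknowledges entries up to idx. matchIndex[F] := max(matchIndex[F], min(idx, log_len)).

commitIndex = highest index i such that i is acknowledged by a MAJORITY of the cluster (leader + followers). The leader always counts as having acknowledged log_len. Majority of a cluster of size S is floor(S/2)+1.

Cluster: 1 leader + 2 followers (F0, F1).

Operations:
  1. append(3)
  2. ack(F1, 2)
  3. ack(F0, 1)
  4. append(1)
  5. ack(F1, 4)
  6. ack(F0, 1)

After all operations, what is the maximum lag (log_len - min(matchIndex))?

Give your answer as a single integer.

Op 1: append 3 -> log_len=3
Op 2: F1 acks idx 2 -> match: F0=0 F1=2; commitIndex=2
Op 3: F0 acks idx 1 -> match: F0=1 F1=2; commitIndex=2
Op 4: append 1 -> log_len=4
Op 5: F1 acks idx 4 -> match: F0=1 F1=4; commitIndex=4
Op 6: F0 acks idx 1 -> match: F0=1 F1=4; commitIndex=4

Answer: 3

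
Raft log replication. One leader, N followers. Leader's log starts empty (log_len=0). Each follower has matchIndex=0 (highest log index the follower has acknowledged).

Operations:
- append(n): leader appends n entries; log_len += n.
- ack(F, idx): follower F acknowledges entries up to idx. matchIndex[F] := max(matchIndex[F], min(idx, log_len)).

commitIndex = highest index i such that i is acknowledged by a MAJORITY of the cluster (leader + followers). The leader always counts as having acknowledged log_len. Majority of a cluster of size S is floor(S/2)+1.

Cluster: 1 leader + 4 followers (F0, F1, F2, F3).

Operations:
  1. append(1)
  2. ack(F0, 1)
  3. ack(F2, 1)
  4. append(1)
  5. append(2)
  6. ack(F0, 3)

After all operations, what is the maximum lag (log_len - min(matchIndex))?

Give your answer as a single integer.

Op 1: append 1 -> log_len=1
Op 2: F0 acks idx 1 -> match: F0=1 F1=0 F2=0 F3=0; commitIndex=0
Op 3: F2 acks idx 1 -> match: F0=1 F1=0 F2=1 F3=0; commitIndex=1
Op 4: append 1 -> log_len=2
Op 5: append 2 -> log_len=4
Op 6: F0 acks idx 3 -> match: F0=3 F1=0 F2=1 F3=0; commitIndex=1

Answer: 4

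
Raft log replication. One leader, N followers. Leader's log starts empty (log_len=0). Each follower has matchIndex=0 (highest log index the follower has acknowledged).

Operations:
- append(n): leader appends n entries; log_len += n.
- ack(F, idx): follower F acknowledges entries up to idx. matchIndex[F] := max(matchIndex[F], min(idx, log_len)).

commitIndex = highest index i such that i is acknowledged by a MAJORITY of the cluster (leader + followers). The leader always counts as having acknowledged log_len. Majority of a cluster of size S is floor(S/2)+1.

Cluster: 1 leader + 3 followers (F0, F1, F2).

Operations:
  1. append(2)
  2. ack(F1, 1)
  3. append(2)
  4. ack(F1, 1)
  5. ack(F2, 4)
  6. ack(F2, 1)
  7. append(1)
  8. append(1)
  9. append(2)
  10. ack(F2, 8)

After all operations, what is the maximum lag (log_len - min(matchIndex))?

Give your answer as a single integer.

Answer: 8

Derivation:
Op 1: append 2 -> log_len=2
Op 2: F1 acks idx 1 -> match: F0=0 F1=1 F2=0; commitIndex=0
Op 3: append 2 -> log_len=4
Op 4: F1 acks idx 1 -> match: F0=0 F1=1 F2=0; commitIndex=0
Op 5: F2 acks idx 4 -> match: F0=0 F1=1 F2=4; commitIndex=1
Op 6: F2 acks idx 1 -> match: F0=0 F1=1 F2=4; commitIndex=1
Op 7: append 1 -> log_len=5
Op 8: append 1 -> log_len=6
Op 9: append 2 -> log_len=8
Op 10: F2 acks idx 8 -> match: F0=0 F1=1 F2=8; commitIndex=1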